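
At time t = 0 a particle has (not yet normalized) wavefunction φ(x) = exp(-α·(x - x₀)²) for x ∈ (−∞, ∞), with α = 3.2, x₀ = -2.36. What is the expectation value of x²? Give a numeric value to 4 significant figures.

5.648

⟨x²⟩ = ∫ x²·|φ|² dx / ∫|φ|² dx (integrals over the domain).
Gaussian moments (u = x − x₀): ∫u^(2j)·e^(−2αu²) du = (2j−1)!!/(4α)^j · √(π/(2α)), odd powers integrate to 0; here √(π/(2α)) = 0.70062.
State is unnormalized: ∫|φ|² dx = 0.70062, and ∫φ*·x²·φ dx = 3.9569, so ⟨x²⟩ = 3.9569 / 0.70062.
⟨x²⟩ = 5.6477.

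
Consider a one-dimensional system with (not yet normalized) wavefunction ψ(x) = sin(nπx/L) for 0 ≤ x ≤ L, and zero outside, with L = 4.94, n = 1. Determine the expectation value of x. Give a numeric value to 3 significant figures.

2.47

⟨x⟩ = ∫ x·|ψ|² dx / ∫|ψ|² dx (integrals over the domain).
With sin²θ = (1 − cos2θ)/2 on 0 ≤ x ≤ L: ∫sin²(nπx/L) dx = L/2, ∫x·sin²(nπx/L) dx = L²/4, ∫x²·sin²(nπx/L) dx = L³·(1/6 − 1/(4n²π²)); higher powers xᵏ the same way, integrating xᵏ·cos(2nπx/L) by parts.
State is unnormalized: ∫|ψ|² dx = 2.4700, and ∫ψ*·x·ψ dx = 6.1009, so ⟨x⟩ = 6.1009 / 2.4700.
⟨x⟩ = 2.4700.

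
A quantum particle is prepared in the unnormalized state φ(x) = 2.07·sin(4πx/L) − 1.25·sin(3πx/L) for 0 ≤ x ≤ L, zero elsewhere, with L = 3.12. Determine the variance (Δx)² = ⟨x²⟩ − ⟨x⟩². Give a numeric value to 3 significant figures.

0.474

Compute ⟨x⟩ and ⟨x²⟩ separately, then (Δx)² = ⟨x²⟩ − ⟨x⟩².
On 0 ≤ x ≤ L (j ≠ l): ∫sin²(jπx/L) dx = L/2, ∫sin(jπx/L)·sin(lπx/L) dx = 0; diagonal moments ∫x·sin²(jπx/L) dx = L²/4, ∫x²·sin²(jπx/L) dx = L³·(1/6 − 1/(4j²π²)); cross terms ∫x·sin(jπx/L)·sin(lπx/L) dx = 0 for j + l even and −4jlL²/(π²(j² − l²)²) for j + l odd, ∫x²·sin(jπx/L)·sin(lπx/L) dx = (−1)^(j+l)·4jlL³/(π²(j² − l²)²); higher powers the same way via product-to-sum and parts.
Normalization: ∫|φ|² dx = 9.1219.
⟨x⟩ = 2.1081 and ⟨x²⟩ = 4.9177.
(Δx)² = 4.9177 − (2.1081)² = 0.47353.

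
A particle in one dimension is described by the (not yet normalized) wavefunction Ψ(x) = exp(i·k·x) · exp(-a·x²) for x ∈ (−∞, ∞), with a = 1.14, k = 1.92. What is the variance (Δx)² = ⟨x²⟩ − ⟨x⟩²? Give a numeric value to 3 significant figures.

0.219

Compute ⟨x⟩ and ⟨x²⟩ separately, then (Δx)² = ⟨x²⟩ − ⟨x⟩².
Gaussian moments: ∫x^(2j)·e^(−2ax²) dx = (2j−1)!!/(4a)^j · √(π/(2a)), odd powers integrate to 0; here √(π/(2a)) = 1.1738.
Normalization: ∫|Ψ|² dx = 1.1738.
⟨x⟩ = 0.0000 and ⟨x²⟩ = 0.21930.
(Δx)² = 0.21930 − (0.0000)² = 0.21930.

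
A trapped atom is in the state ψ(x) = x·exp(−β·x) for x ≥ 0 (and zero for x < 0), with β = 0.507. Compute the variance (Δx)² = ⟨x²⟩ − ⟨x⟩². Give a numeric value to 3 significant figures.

Compute ⟨x⟩ and ⟨x²⟩ separately, then (Δx)² = ⟨x²⟩ − ⟨x⟩².
Every integrand reduces to terms xʲ·e^(−2βx) on [0, ∞); use ∫₀^∞ xʲ·e^(−2βx) dx = j!/(2β)^(j+1).
Normalization: ∫|ψ|² dx = 1.9183.
⟨x⟩ = 2.9586 and ⟨x²⟩ = 11.671.
(Δx)² = 11.671 − (2.9586)² = 2.9177.

2.92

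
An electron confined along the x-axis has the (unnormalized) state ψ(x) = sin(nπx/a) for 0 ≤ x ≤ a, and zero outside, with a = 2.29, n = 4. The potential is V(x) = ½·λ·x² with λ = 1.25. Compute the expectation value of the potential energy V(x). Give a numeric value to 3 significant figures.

1.08

⟨V⟩ = ∫ V(x)·|ψ|² dx / ∫|ψ|² dx.
With sin²θ = (1 − cos2θ)/2 on 0 ≤ x ≤ a: ∫sin²(nπx/a) dx = a/2, ∫x·sin²(nπx/a) dx = a²/4, ∫x²·sin²(nπx/a) dx = a³·(1/6 − 1/(4n²π²)); higher powers xᵏ the same way, integrating xᵏ·cos(2nπx/a) by parts.
State is unnormalized: ∫|ψ|² dx = 1.1450, and ∫ψ*·V(x)·ψ dx = 1.2391, so ⟨V⟩ = 1.2391 / 1.1450.
⟨V⟩ = 1.0821.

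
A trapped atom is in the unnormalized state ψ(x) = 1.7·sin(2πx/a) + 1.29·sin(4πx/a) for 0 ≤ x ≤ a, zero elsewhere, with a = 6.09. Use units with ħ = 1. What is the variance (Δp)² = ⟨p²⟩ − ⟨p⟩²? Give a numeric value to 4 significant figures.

Compute ⟨p⟩ and ⟨p²⟩ separately; (Δp)² = ⟨p²⟩ − ⟨p⟩².
d²/dx² sin(jπx/a) = −(jπ/a)²·sin(jπx/a); on 0 ≤ x ≤ a, ∫sin²(jπx/a) dx = a/2 and ∫sin(jπx/a)·sin(lπx/a) dx = 0 for j ≠ l, so only diagonal terms survive in ∫|ψ|² and ∫ψ·ψ″; ∫ψ·ψ′ dx = [ψ²/2] between the walls = 0.
Normalization: ∫|ψ|² dx = 13.867.
⟨p⟩ = 0.0000 and ⟨p²⟩ = 2.2313.
(Δp)² = 2.2313 − (0.0000)² = 2.2313.

2.231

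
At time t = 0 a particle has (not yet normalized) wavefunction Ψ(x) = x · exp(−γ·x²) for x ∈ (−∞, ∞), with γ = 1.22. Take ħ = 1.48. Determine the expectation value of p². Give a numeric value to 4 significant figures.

p² Ψ = −ħ² d²Ψ/dx²; ⟨p²⟩ = −ħ² ∫ Ψ*·Ψ'' dx / ∫|Ψ|² dx.
Expand each integrand as polynomial × e^(−2γx²) and use ∫x^(2j)·e^(−2γx²) dx = (2j−1)!!/(4γ)^j · √(π/(2γ)), odd powers → 0; here √(π/(2γ)) = 1.1347. Differentiate with the product rule, d/dx e^(−γx²) = −2γx·e^(−γx²).
State is unnormalized: ∫|Ψ|² dx = 0.23252, and ∫Ψ*·(−ħ² Ψ'') dx = 1.8641, so ⟨p²⟩ = 1.8641 / 0.23252.
⟨p²⟩ = 8.0169.

8.017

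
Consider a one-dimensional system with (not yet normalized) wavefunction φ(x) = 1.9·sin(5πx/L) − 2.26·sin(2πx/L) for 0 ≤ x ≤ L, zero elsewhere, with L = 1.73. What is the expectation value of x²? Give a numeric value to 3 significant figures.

⟨x²⟩ = ∫ x²·|φ|² dx / ∫|φ|² dx (integrals over the domain).
On 0 ≤ x ≤ L (j ≠ l): ∫sin²(jπx/L) dx = L/2, ∫sin(jπx/L)·sin(lπx/L) dx = 0; diagonal moments ∫x·sin²(jπx/L) dx = L²/4, ∫x²·sin²(jπx/L) dx = L³·(1/6 − 1/(4j²π²)); cross terms ∫x·sin(jπx/L)·sin(lπx/L) dx = 0 for j + l even and −4jlL²/(π²(j² − l²)²) for j + l odd, ∫x²·sin(jπx/L)·sin(lπx/L) dx = (−1)^(j+l)·4jlL³/(π²(j² − l²)²); higher powers the same way via product-to-sum and parts.
State is unnormalized: ∫|φ|² dx = 7.5407, and ∫φ*·x²·φ dx = 7.7451, so ⟨x²⟩ = 7.7451 / 7.5407.
⟨x²⟩ = 1.0271.

1.03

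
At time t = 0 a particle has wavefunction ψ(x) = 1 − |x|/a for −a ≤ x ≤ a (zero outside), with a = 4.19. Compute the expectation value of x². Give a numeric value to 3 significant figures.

⟨x²⟩ = ∫ x²·|ψ|² dx / ∫|ψ|² dx (integrals over the domain).
ψ is even, so ∫ over [−a, a] = 2∫₀ᵃ with ψ = 1 − x/a there: ∫₀ᵃ (1 − x/a)² dx = a/3, ∫₀ᵃ x²(1 − x/a)² dx = a³/30, ∫₀ᵃ x⁴(1 − x/a)² dx = a⁵/105.
State is unnormalized: ∫|ψ|² dx = 2.7933, and ∫ψ*·x²·ψ dx = 4.9040, so ⟨x²⟩ = 4.9040 / 2.7933.
⟨x²⟩ = 1.7556.

1.76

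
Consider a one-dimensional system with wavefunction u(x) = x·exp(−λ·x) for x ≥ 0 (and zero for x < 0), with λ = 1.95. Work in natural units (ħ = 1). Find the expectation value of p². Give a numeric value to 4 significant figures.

3.803

p² u = −ħ² d²u/dx²; ⟨p²⟩ = −ħ² ∫ u*·u'' dx / ∫|u|² dx.
Differentiate x·exp(−λ·x) with the product rule; every integrand then reduces to terms xʲ·e^(−2λx) on [0, ∞), with ∫₀^∞ xʲ·e^(−2λx) dx = j!/(2λ)^(j+1).
State is unnormalized: ∫|u|² dx = 0.033716, and ∫u*·(−ħ² u'') dx = 0.12821, so ⟨p²⟩ = 0.12821 / 0.033716.
⟨p²⟩ = 3.8025.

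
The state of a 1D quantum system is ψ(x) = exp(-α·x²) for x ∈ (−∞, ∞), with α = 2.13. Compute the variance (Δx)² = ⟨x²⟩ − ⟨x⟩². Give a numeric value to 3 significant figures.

Compute ⟨x⟩ and ⟨x²⟩ separately, then (Δx)² = ⟨x²⟩ − ⟨x⟩².
Gaussian moments: ∫x^(2j)·e^(−2αx²) dx = (2j−1)!!/(4α)^j · √(π/(2α)), odd powers integrate to 0; here √(π/(2α)) = 0.85876.
Normalization: ∫|ψ|² dx = 0.85876.
⟨x⟩ = 0.0000 and ⟨x²⟩ = 0.11737.
(Δx)² = 0.11737 − (0.0000)² = 0.11737.

0.117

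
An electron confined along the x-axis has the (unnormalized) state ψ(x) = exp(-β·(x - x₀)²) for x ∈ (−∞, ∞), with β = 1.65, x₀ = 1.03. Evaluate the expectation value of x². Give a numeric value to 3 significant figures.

1.21

⟨x²⟩ = ∫ x²·|ψ|² dx / ∫|ψ|² dx (integrals over the domain).
Gaussian moments (u = x − x₀): ∫u^(2j)·e^(−2βu²) du = (2j−1)!!/(4β)^j · √(π/(2β)), odd powers integrate to 0; here √(π/(2β)) = 0.97570.
State is unnormalized: ∫|ψ|² dx = 0.97570, and ∫ψ*·x²·ψ dx = 1.1830, so ⟨x²⟩ = 1.1830 / 0.97570.
⟨x²⟩ = 1.2124.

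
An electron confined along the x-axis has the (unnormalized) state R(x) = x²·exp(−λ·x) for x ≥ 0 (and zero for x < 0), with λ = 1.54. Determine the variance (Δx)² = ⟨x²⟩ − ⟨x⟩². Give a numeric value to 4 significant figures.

0.5271

Compute ⟨x⟩ and ⟨x²⟩ separately, then (Δx)² = ⟨x²⟩ − ⟨x⟩².
Every integrand reduces to terms xʲ·e^(−2λx) on [0, ∞); use ∫₀^∞ xʲ·e^(−2λx) dx = j!/(2λ)^(j+1).
Normalization: ∫|R|² dx = 0.086588.
⟨x⟩ = 1.6234 and ⟨x²⟩ = 3.1624.
(Δx)² = 3.1624 − (1.6234)² = 0.52707.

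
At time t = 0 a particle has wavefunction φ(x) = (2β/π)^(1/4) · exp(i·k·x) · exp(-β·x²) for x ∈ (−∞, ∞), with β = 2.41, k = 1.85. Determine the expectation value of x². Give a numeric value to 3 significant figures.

0.104

⟨x²⟩ = ∫ x²·|φ|² dx (integrals over the domain).
Gaussian moments: ∫x^(2j)·e^(−2βx²) dx = (2j−1)!!/(4β)^j · √(π/(2β)), odd powers integrate to 0; here √(π/(2β)) = 0.80733.
⟨x²⟩ = 0.10373.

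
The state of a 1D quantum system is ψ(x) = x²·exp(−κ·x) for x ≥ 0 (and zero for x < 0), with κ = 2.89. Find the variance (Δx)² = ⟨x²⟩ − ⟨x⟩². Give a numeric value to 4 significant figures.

0.1497

Compute ⟨x⟩ and ⟨x²⟩ separately, then (Δx)² = ⟨x²⟩ − ⟨x⟩².
Every integrand reduces to terms xʲ·e^(−2κx) on [0, ∞); use ∫₀^∞ xʲ·e^(−2κx) dx = j!/(2κ)^(j+1).
Normalization: ∫|ψ|² dx = 0.0037202.
⟨x⟩ = 0.86505 and ⟨x²⟩ = 0.89798.
(Δx)² = 0.89798 − (0.86505)² = 0.14966.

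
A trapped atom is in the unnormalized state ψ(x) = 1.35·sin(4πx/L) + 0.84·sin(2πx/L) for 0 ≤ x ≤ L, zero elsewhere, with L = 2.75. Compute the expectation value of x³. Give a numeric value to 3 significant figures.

6.28

⟨x³⟩ = ∫ x³·|ψ|² dx / ∫|ψ|² dx (integrals over the domain).
On 0 ≤ x ≤ L (j ≠ l): ∫sin²(jπx/L) dx = L/2, ∫sin(jπx/L)·sin(lπx/L) dx = 0; diagonal moments ∫x·sin²(jπx/L) dx = L²/4, ∫x²·sin²(jπx/L) dx = L³·(1/6 − 1/(4j²π²)); cross terms ∫x·sin(jπx/L)·sin(lπx/L) dx = 0 for j + l even and −4jlL²/(π²(j² − l²)²) for j + l odd, ∫x²·sin(jπx/L)·sin(lπx/L) dx = (−1)^(j+l)·4jlL³/(π²(j² − l²)²); higher powers the same way via product-to-sum and parts.
State is unnormalized: ∫|ψ|² dx = 3.4761, and ∫ψ*·x³·ψ dx = 21.823, so ⟨x³⟩ = 21.823 / 3.4761.
⟨x³⟩ = 6.2780.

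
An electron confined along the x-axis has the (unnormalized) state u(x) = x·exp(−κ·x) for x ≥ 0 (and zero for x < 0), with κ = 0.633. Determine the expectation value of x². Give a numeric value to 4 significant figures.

7.487

⟨x²⟩ = ∫ x²·|u|² dx / ∫|u|² dx (integrals over the domain).
Every integrand reduces to terms xʲ·e^(−2κx) on [0, ∞); use ∫₀^∞ xʲ·e^(−2κx) dx = j!/(2κ)^(j+1).
State is unnormalized: ∫|u|² dx = 0.98566, and ∫u*·x²·u dx = 7.3798, so ⟨x²⟩ = 7.3798 / 0.98566.
⟨x²⟩ = 7.4871.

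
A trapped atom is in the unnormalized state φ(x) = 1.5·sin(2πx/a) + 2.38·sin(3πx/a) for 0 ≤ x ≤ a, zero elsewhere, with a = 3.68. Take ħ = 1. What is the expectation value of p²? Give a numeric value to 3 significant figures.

5.52

p² φ = −ħ² d²φ/dx²; ⟨p²⟩ = −ħ² ∫ φ*·φ'' dx / ∫|φ|² dx.
d²/dx² sin(jπx/a) = −(jπ/a)²·sin(jπx/a); on 0 ≤ x ≤ a, ∫sin²(jπx/a) dx = a/2 and ∫sin(jπx/a)·sin(lπx/a) dx = 0 for j ≠ l, so only diagonal terms survive in ∫|φ|² and ∫φ·φ″; ∫φ·φ′ dx = [φ²/2] between the walls = 0.
State is unnormalized: ∫|φ|² dx = 14.562, and ∫φ*·(−ħ² φ'') dx = 80.431, so ⟨p²⟩ = 80.431 / 14.562.
⟨p²⟩ = 5.5232.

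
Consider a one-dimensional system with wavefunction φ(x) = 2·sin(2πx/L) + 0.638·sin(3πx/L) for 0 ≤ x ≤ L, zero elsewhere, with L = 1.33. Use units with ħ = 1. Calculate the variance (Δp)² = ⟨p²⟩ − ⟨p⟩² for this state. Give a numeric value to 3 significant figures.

24.9

Compute ⟨p⟩ and ⟨p²⟩ separately; (Δp)² = ⟨p²⟩ − ⟨p⟩².
d²/dx² sin(jπx/L) = −(jπ/L)²·sin(jπx/L); on 0 ≤ x ≤ L, ∫sin²(jπx/L) dx = L/2 and ∫sin(jπx/L)·sin(lπx/L) dx = 0 for j ≠ l, so only diagonal terms survive in ∫|φ|² and ∫φ·φ″; ∫φ·φ′ dx = [φ²/2] between the walls = 0.
Normalization: ∫|φ|² dx = 2.9307.
⟨p⟩ = 0.0000 and ⟨p²⟩ = 24.895.
(Δp)² = 24.895 − (0.0000)² = 24.895.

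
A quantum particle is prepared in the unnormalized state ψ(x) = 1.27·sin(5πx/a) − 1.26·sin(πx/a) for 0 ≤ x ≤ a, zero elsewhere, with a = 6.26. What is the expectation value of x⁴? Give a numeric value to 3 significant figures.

⟨x⁴⟩ = ∫ x⁴·|ψ|² dx / ∫|ψ|² dx (integrals over the domain).
On 0 ≤ x ≤ a (j ≠ l): ∫sin²(jπx/a) dx = a/2, ∫sin(jπx/a)·sin(lπx/a) dx = 0; diagonal moments ∫x·sin²(jπx/a) dx = a²/4, ∫x²·sin²(jπx/a) dx = a³·(1/6 − 1/(4j²π²)); cross terms ∫x·sin(jπx/a)·sin(lπx/a) dx = 0 for j + l even and −4jla²/(π²(j² − l²)²) for j + l odd, ∫x²·sin(jπx/a)·sin(lπx/a) dx = (−1)^(j+l)·4jla³/(π²(j² − l²)²); higher powers the same way via product-to-sum and parts.
State is unnormalized: ∫|ψ|² dx = 10.018, and ∫ψ*·x⁴·ψ dx = 2185.2, so ⟨x⁴⟩ = 2185.2 / 10.018.
⟨x⁴⟩ = 218.14.

218.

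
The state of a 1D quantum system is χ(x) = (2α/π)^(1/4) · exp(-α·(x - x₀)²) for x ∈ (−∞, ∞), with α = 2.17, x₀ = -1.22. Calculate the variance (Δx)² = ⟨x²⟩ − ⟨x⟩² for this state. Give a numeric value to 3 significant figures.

Compute ⟨x⟩ and ⟨x²⟩ separately, then (Δx)² = ⟨x²⟩ − ⟨x⟩².
Gaussian moments (u = x − x₀): ∫u^(2j)·e^(−2αu²) du = (2j−1)!!/(4α)^j · √(π/(2α)), odd powers integrate to 0; here √(π/(2α)) = 0.85081.
⟨x⟩ = -1.2200 and ⟨x²⟩ = 1.6036.
(Δx)² = 1.6036 − (-1.2200)² = 0.11521.

0.115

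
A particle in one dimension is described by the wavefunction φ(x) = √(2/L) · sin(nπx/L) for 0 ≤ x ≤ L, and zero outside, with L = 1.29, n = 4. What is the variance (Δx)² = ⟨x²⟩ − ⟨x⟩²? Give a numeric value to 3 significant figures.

Compute ⟨x⟩ and ⟨x²⟩ separately, then (Δx)² = ⟨x²⟩ − ⟨x⟩².
With sin²θ = (1 − cos2θ)/2 on 0 ≤ x ≤ L: ∫sin²(nπx/L) dx = L/2, ∫x·sin²(nπx/L) dx = L²/4, ∫x²·sin²(nπx/L) dx = L³·(1/6 − 1/(4n²π²)); higher powers xᵏ the same way, integrating xᵏ·cos(2nπx/L) by parts.
⟨x⟩ = 0.64500 and ⟨x²⟩ = 0.54943.
(Δx)² = 0.54943 − (0.64500)² = 0.13341.

0.133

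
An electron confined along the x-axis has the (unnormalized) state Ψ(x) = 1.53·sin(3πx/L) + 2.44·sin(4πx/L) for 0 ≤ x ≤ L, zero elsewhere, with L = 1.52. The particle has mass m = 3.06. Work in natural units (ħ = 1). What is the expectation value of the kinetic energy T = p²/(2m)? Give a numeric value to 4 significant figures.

9.789

T = −(ħ²/2m) d²/dx², so ⟨T⟩ = −(ħ²/2m) ∫ Ψ*·Ψ'' dx / ∫|Ψ|² dx; with m = 3.06.
d²/dx² sin(jπx/L) = −(jπ/L)²·sin(jπx/L); on 0 ≤ x ≤ L, ∫sin²(jπx/L) dx = L/2 and ∫sin(jπx/L)·sin(lπx/L) dx = 0 for j ≠ l, so only diagonal terms survive in ∫|Ψ|² and ∫Ψ·Ψ″; ∫Ψ·Ψ′ dx = [Ψ²/2] between the walls = 0.
State is unnormalized: ∫|Ψ|² dx = 6.3038, and ∫Ψ*·(−ħ²/2m · Ψ'') dx = 61.709, so ⟨T⟩ = 61.709 / 6.3038.
⟨T⟩ = 9.7892.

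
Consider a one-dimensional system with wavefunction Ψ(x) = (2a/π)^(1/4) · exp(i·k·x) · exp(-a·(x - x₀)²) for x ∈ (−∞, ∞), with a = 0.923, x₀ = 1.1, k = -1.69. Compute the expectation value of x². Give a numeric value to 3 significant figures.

1.48

⟨x²⟩ = ∫ x²·|Ψ|² dx (integrals over the domain).
Gaussian moments (u = x − x₀): ∫u^(2j)·e^(−2au²) du = (2j−1)!!/(4a)^j · √(π/(2a)), odd powers integrate to 0; here √(π/(2a)) = 1.3045.
⟨x²⟩ = 1.4809.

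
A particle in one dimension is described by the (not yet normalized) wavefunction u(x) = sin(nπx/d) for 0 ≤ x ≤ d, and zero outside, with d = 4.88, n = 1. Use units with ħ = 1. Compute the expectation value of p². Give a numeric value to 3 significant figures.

p² u = −ħ² d²u/dx²; ⟨p²⟩ = −ħ² ∫ u*·u'' dx / ∫|u|² dx.
d/dx sin(nπx/d) = (nπ/d)·cos(nπx/d) and d²/dx² sin(nπx/d) = −(nπ/d)²·sin(nπx/d); on 0 ≤ x ≤ d, ∫sin²(nπx/d) dx = d/2 and ∫sin(nπx/d)·cos(nπx/d) dx = 0.
State is unnormalized: ∫|u|² dx = 2.4400, and ∫u*·(−ħ² u'') dx = 1.0112, so ⟨p²⟩ = 1.0112 / 2.4400.
⟨p²⟩ = 0.41444.

0.414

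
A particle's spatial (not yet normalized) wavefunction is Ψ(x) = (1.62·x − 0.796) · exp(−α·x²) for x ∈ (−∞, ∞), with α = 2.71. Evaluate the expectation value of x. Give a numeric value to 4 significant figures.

-0.2717

⟨x⟩ = ∫ x·|Ψ|² dx / ∫|Ψ|² dx (integrals over the domain).
Expand each integrand as polynomial × e^(−2αx²) and use ∫x^(2j)·e^(−2αx²) dx = (2j−1)!!/(4α)^j · √(π/(2α)), odd powers → 0; here √(π/(2α)) = 0.76133.
State is unnormalized: ∫|Ψ|² dx = 0.66671, and ∫Ψ*·x·Ψ dx = -0.18114, so ⟨x⟩ = -0.18114 / 0.66671.
⟨x⟩ = -0.27168.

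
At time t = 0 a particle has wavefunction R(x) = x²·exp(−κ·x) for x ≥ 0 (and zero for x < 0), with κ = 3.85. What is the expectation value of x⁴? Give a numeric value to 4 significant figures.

0.4779

⟨x⁴⟩ = ∫ x⁴·|R|² dx / ∫|R|² dx (integrals over the domain).
Every integrand reduces to terms xʲ·e^(−2κx) on [0, ∞); use ∫₀^∞ xʲ·e^(−2κx) dx = j!/(2κ)^(j+1).
State is unnormalized: ∫|R|² dx = 0.00088666, and ∫R*·x⁴·R dx = 0.00042374, so ⟨x⁴⟩ = 0.00042374 / 0.00088666.
⟨x⁴⟩ = 0.47791.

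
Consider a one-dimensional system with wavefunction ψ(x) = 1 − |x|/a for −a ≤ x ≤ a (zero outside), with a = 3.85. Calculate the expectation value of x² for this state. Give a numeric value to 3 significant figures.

⟨x²⟩ = ∫ x²·|ψ|² dx / ∫|ψ|² dx (integrals over the domain).
ψ is even, so ∫ over [−a, a] = 2∫₀ᵃ with ψ = 1 − x/a there: ∫₀ᵃ (1 − x/a)² dx = a/3, ∫₀ᵃ x²(1 − x/a)² dx = a³/30, ∫₀ᵃ x⁴(1 − x/a)² dx = a⁵/105.
State is unnormalized: ∫|ψ|² dx = 2.5667, and ∫ψ*·x²·ψ dx = 3.8044, so ⟨x²⟩ = 3.8044 / 2.5667.
⟨x²⟩ = 1.4823.

1.48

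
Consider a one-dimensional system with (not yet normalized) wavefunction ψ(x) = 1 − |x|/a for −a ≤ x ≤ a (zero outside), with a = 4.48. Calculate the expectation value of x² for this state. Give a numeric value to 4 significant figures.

⟨x²⟩ = ∫ x²·|ψ|² dx / ∫|ψ|² dx (integrals over the domain).
ψ is even, so ∫ over [−a, a] = 2∫₀ᵃ with ψ = 1 − x/a there: ∫₀ᵃ (1 − x/a)² dx = a/3, ∫₀ᵃ x²(1 − x/a)² dx = a³/30, ∫₀ᵃ x⁴(1 − x/a)² dx = a⁵/105.
State is unnormalized: ∫|ψ|² dx = 2.9867, and ∫ψ*·x²·ψ dx = 5.9944, so ⟨x²⟩ = 5.9944 / 2.9867.
⟨x²⟩ = 2.0070.

2.007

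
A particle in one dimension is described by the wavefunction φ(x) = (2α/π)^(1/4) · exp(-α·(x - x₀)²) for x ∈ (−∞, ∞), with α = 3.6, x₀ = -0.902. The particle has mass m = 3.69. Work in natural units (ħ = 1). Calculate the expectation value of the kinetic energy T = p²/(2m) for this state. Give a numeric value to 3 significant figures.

0.488

T = −(ħ²/2m) d²/dx², so ⟨T⟩ = −(ħ²/2m) ∫ φ*·φ'' dx; with m = 3.69.
Gaussian moments (u = x − x₀): ∫u^(2j)·e^(−2αu²) du = (2j−1)!!/(4α)^j · √(π/(2α)), odd powers integrate to 0; here √(π/(2α)) = 0.66055. Derivatives: d/dx e^(−αu²) = −2αu·e^(−αu²), d²/dx² e^(−αu²) = (4α²u² − 2α)·e^(−αu²).
⟨T⟩ = 0.48780.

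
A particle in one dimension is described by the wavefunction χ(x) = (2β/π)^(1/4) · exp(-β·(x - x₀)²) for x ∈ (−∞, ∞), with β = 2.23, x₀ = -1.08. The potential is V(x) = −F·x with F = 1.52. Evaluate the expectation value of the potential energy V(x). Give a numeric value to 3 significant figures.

1.64

⟨V⟩ = ∫ V(x)·|χ|² dx.
Gaussian moments (u = x − x₀): ∫u^(2j)·e^(−2βu²) du = (2j−1)!!/(4β)^j · √(π/(2β)), odd powers integrate to 0; here √(π/(2β)) = 0.83928.
⟨V⟩ = 1.6416.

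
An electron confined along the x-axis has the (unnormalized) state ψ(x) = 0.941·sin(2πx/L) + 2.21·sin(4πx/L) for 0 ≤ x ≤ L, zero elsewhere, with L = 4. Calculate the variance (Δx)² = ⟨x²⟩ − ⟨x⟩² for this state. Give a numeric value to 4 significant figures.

Compute ⟨x⟩ and ⟨x²⟩ separately, then (Δx)² = ⟨x²⟩ − ⟨x⟩².
On 0 ≤ x ≤ L (j ≠ l): ∫sin²(jπx/L) dx = L/2, ∫sin(jπx/L)·sin(lπx/L) dx = 0; diagonal moments ∫x·sin²(jπx/L) dx = L²/4, ∫x²·sin²(jπx/L) dx = L³·(1/6 − 1/(4j²π²)); cross terms ∫x·sin(jπx/L)·sin(lπx/L) dx = 0 for j + l even and −4jlL²/(π²(j² − l²)²) for j + l odd, ∫x²·sin(jπx/L)·sin(lπx/L) dx = (−1)^(j+l)·4jlL³/(π²(j² − l²)²); higher powers the same way via product-to-sum and parts.
Normalization: ∫|ψ|² dx = 11.539.
⟨x⟩ = 2.0000 and ⟨x²⟩ = 5.7788.
(Δx)² = 5.7788 − (2.0000)² = 1.7788.

1.779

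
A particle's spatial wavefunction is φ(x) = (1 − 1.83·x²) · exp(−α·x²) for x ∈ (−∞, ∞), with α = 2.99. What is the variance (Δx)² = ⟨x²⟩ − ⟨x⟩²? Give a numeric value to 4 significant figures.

0.04739

Compute ⟨x⟩ and ⟨x²⟩ separately, then (Δx)² = ⟨x²⟩ − ⟨x⟩².
Expand each integrand as polynomial × e^(−2αx²) and use ∫x^(2j)·e^(−2αx²) dx = (2j−1)!!/(4α)^j · √(π/(2α)), odd powers → 0; here √(π/(2α)) = 0.72481.
Normalization: ∫|φ|² dx = 0.55391.
⟨x⟩ = 0.0000 and ⟨x²⟩ = 0.047387.
(Δx)² = 0.047387 − (0.0000)² = 0.047387.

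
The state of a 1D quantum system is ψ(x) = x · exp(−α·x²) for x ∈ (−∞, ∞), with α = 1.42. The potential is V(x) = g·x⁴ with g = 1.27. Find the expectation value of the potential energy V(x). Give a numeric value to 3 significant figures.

⟨V⟩ = ∫ V(x)·|ψ|² dx / ∫|ψ|² dx.
Expand each integrand as polynomial × e^(−2αx²) and use ∫x^(2j)·e^(−2αx²) dx = (2j−1)!!/(4α)^j · √(π/(2α)), odd powers → 0; here √(π/(2α)) = 1.0518.
State is unnormalized: ∫|ψ|² dx = 0.18517, and ∫ψ*·V(x)·ψ dx = 0.10934, so ⟨V⟩ = 0.10934 / 0.18517.
⟨V⟩ = 0.59047.

0.590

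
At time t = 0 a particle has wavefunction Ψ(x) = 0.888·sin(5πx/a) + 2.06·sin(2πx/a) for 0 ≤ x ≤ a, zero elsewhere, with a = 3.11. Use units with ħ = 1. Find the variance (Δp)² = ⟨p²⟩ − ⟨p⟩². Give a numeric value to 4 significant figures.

7.440

Compute ⟨p⟩ and ⟨p²⟩ separately; (Δp)² = ⟨p²⟩ − ⟨p⟩².
d²/dx² sin(jπx/a) = −(jπ/a)²·sin(jπx/a); on 0 ≤ x ≤ a, ∫sin²(jπx/a) dx = a/2 and ∫sin(jπx/a)·sin(lπx/a) dx = 0 for j ≠ l, so only diagonal terms survive in ∫|Ψ|² and ∫Ψ·Ψ″; ∫Ψ·Ψ′ dx = [Ψ²/2] between the walls = 0.
Normalization: ∫|Ψ|² dx = 7.8250.
⟨p⟩ = 0.0000 and ⟨p²⟩ = 7.4396.
(Δp)² = 7.4396 − (0.0000)² = 7.4396.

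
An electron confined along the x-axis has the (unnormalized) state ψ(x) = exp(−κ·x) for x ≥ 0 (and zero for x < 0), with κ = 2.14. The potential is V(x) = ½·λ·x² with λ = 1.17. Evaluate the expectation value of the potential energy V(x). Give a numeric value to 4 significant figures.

⟨V⟩ = ∫ V(x)·|ψ|² dx / ∫|ψ|² dx.
Every integrand reduces to terms xʲ·e^(−2κx) on [0, ∞); use ∫₀^∞ xʲ·e^(−2κx) dx = j!/(2κ)^(j+1).
State is unnormalized: ∫|ψ|² dx = 0.23364, and ∫ψ*·V(x)·ψ dx = 0.014923, so ⟨V⟩ = 0.014923 / 0.23364.
⟨V⟩ = 0.063870.

0.06387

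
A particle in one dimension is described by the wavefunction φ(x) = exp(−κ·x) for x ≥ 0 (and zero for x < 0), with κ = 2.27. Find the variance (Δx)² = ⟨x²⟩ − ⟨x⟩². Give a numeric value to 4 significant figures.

Compute ⟨x⟩ and ⟨x²⟩ separately, then (Δx)² = ⟨x²⟩ − ⟨x⟩².
Every integrand reduces to terms xʲ·e^(−2κx) on [0, ∞); use ∫₀^∞ xʲ·e^(−2κx) dx = j!/(2κ)^(j+1).
Normalization: ∫|φ|² dx = 0.22026.
⟨x⟩ = 0.22026 and ⟨x²⟩ = 0.097033.
(Δx)² = 0.097033 − (0.22026)² = 0.048516.

0.04852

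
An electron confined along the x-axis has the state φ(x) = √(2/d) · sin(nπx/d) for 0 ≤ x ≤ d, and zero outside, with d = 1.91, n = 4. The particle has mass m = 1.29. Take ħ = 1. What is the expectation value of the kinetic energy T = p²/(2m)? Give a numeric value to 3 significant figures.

16.8

T = −(ħ²/2m) d²/dx², so ⟨T⟩ = −(ħ²/2m) ∫ φ*·φ'' dx; with m = 1.29.
d/dx sin(nπx/d) = (nπ/d)·cos(nπx/d) and d²/dx² sin(nπx/d) = −(nπ/d)²·sin(nπx/d); on 0 ≤ x ≤ d, ∫sin²(nπx/d) dx = d/2 and ∫sin(nπx/d)·cos(nπx/d) dx = 0.
⟨T⟩ = 16.778.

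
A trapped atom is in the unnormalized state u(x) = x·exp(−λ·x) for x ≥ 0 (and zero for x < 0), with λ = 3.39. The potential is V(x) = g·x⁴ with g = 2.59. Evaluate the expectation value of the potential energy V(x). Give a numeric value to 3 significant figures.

⟨V⟩ = ∫ V(x)·|u|² dx / ∫|u|² dx.
Every integrand reduces to terms xʲ·e^(−2λx) on [0, ∞); use ∫₀^∞ xʲ·e^(−2λx) dx = j!/(2λ)^(j+1).
State is unnormalized: ∫|u|² dx = 0.0064171, and ∫u*·V(x)·u dx = 0.0028316, so ⟨V⟩ = 0.0028316 / 0.0064171.
⟨V⟩ = 0.44125.

0.441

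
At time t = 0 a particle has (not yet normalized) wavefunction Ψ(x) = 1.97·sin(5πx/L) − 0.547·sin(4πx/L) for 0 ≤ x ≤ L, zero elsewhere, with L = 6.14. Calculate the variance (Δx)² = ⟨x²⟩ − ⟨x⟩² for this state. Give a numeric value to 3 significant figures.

Compute ⟨x⟩ and ⟨x²⟩ separately, then (Δx)² = ⟨x²⟩ − ⟨x⟩².
On 0 ≤ x ≤ L (j ≠ l): ∫sin²(jπx/L) dx = L/2, ∫sin(jπx/L)·sin(lπx/L) dx = 0; diagonal moments ∫x·sin²(jπx/L) dx = L²/4, ∫x²·sin²(jπx/L) dx = L³·(1/6 − 1/(4j²π²)); cross terms ∫x·sin(jπx/L)·sin(lπx/L) dx = 0 for j + l even and −4jlL²/(π²(j² − l²)²) for j + l odd, ∫x²·sin(jπx/L)·sin(lπx/L) dx = (−1)^(j+l)·4jlL³/(π²(j² − l²)²); higher powers the same way via product-to-sum and parts.
Normalization: ∫|Ψ|² dx = 12.833.
⟨x⟩ = 3.7036 and ⟨x²⟩ = 16.377.
(Δx)² = 16.377 − (3.7036)² = 2.6607.

2.66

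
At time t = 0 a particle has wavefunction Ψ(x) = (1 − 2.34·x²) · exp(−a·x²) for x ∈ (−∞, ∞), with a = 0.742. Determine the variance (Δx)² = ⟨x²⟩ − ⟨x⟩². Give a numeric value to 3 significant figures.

1.46

Compute ⟨x⟩ and ⟨x²⟩ separately, then (Δx)² = ⟨x²⟩ − ⟨x⟩².
Expand each integrand as polynomial × e^(−2ax²) and use ∫x^(2j)·e^(−2ax²) dx = (2j−1)!!/(4a)^j · √(π/(2a)), odd powers → 0; here √(π/(2a)) = 1.4550.
Normalization: ∫|Ψ|² dx = 1.8739.
⟨x⟩ = 0.0000 and ⟨x²⟩ = 1.4632.
(Δx)² = 1.4632 − (0.0000)² = 1.4632.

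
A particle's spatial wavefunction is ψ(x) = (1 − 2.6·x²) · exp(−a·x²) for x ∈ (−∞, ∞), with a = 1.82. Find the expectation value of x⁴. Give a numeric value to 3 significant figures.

⟨x⁴⟩ = ∫ x⁴·|ψ|² dx / ∫|ψ|² dx (integrals over the domain).
Expand each integrand as polynomial × e^(−2ax²) and use ∫x^(2j)·e^(−2ax²) dx = (2j−1)!!/(4a)^j · √(π/(2a)), odd powers → 0; here √(π/(2a)) = 0.92902.
State is unnormalized: ∫|ψ|² dx = 0.62093, and ∫ψ*·x⁴·ψ dx = 0.099541, so ⟨x⁴⟩ = 0.099541 / 0.62093.
⟨x⁴⟩ = 0.16031.

0.160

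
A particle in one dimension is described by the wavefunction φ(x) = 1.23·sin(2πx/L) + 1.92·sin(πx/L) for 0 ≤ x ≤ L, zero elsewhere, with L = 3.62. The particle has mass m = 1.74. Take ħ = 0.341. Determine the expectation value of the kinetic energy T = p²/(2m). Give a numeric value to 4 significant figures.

T = −(ħ²/2m) d²/dx², so ⟨T⟩ = −(ħ²/2m) ∫ φ*·φ'' dx / ∫|φ|² dx; with m = 1.74.
d²/dx² sin(jπx/L) = −(jπ/L)²·sin(jπx/L); on 0 ≤ x ≤ L, ∫sin²(jπx/L) dx = L/2 and ∫sin(jπx/L)·sin(lπx/L) dx = 0 for j ≠ l, so only diagonal terms survive in ∫|φ|² and ∫φ·φ″; ∫φ·φ′ dx = [φ²/2] between the walls = 0.
State is unnormalized: ∫|φ|² dx = 9.4107, and ∫φ*·(−ħ²/2m · φ'') dx = 0.44357, so ⟨T⟩ = 0.44357 / 9.4107.
⟨T⟩ = 0.047134.

0.04713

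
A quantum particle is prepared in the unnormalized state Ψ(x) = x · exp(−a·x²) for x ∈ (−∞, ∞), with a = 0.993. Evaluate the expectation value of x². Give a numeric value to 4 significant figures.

0.7553

⟨x²⟩ = ∫ x²·|Ψ|² dx / ∫|Ψ|² dx (integrals over the domain).
Expand each integrand as polynomial × e^(−2ax²) and use ∫x^(2j)·e^(−2ax²) dx = (2j−1)!!/(4a)^j · √(π/(2a)), odd powers → 0; here √(π/(2a)) = 1.2577.
State is unnormalized: ∫|Ψ|² dx = 0.31665, and ∫Ψ*·x²·Ψ dx = 0.23916, so ⟨x²⟩ = 0.23916 / 0.31665.
⟨x²⟩ = 0.75529.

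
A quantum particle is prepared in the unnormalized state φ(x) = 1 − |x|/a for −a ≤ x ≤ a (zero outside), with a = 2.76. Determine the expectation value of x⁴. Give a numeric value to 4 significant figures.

1.658

⟨x⁴⟩ = ∫ x⁴·|φ|² dx / ∫|φ|² dx (integrals over the domain).
φ is even, so ∫ over [−a, a] = 2∫₀ᵃ with φ = 1 − x/a there: ∫₀ᵃ (1 − x/a)² dx = a/3, ∫₀ᵃ x²(1 − x/a)² dx = a³/30, ∫₀ᵃ x⁴(1 − x/a)² dx = a⁵/105.
State is unnormalized: ∫|φ|² dx = 1.8400, and ∫φ*·x⁴·φ dx = 3.0506, so ⟨x⁴⟩ = 3.0506 / 1.8400.
⟨x⁴⟩ = 1.6579.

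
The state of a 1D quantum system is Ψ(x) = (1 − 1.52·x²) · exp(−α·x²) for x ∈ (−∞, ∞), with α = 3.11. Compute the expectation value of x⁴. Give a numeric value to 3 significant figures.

⟨x⁴⟩ = ∫ x⁴·|Ψ|² dx / ∫|Ψ|² dx (integrals over the domain).
Expand each integrand as polynomial × e^(−2αx²) and use ∫x^(2j)·e^(−2αx²) dx = (2j−1)!!/(4α)^j · √(π/(2α)), odd powers → 0; here √(π/(2α)) = 0.71069.
State is unnormalized: ∫|Ψ|² dx = 0.56885, and ∫Ψ*·x⁴·Ψ dx = 0.0041424, so ⟨x⁴⟩ = 0.0041424 / 0.56885.
⟨x⁴⟩ = 0.0072820.

0.00728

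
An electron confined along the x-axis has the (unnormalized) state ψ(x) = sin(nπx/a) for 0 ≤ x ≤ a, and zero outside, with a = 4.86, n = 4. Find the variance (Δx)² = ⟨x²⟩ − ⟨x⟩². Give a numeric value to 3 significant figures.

Compute ⟨x⟩ and ⟨x²⟩ separately, then (Δx)² = ⟨x²⟩ − ⟨x⟩².
With sin²θ = (1 − cos2θ)/2 on 0 ≤ x ≤ a: ∫sin²(nπx/a) dx = a/2, ∫x·sin²(nπx/a) dx = a²/4, ∫x²·sin²(nπx/a) dx = a³·(1/6 − 1/(4n²π²)); higher powers xᵏ the same way, integrating xᵏ·cos(2nπx/a) by parts.
Normalization: ∫|ψ|² dx = 2.4300.
⟨x⟩ = 2.4300 and ⟨x²⟩ = 7.7984.
(Δx)² = 7.7984 − (2.4300)² = 1.8935.

1.89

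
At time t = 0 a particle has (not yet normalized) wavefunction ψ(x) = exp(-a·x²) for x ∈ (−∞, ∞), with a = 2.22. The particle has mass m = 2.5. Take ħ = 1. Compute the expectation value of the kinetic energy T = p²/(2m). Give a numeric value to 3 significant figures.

T = −(ħ²/2m) d²/dx², so ⟨T⟩ = −(ħ²/2m) ∫ ψ*·ψ'' dx / ∫|ψ|² dx; with m = 2.5.
Gaussian moments: ∫x^(2j)·e^(−2ax²) dx = (2j−1)!!/(4a)^j · √(π/(2a)), odd powers integrate to 0; here √(π/(2a)) = 0.84117. Derivatives: d/dx e^(−ax²) = −2ax·e^(−ax²), d²/dx² e^(−ax²) = (4a²x² − 2a)·e^(−ax²).
State is unnormalized: ∫|ψ|² dx = 0.84117, and ∫ψ*·(−ħ²/2m · ψ'') dx = 0.37348, so ⟨T⟩ = 0.37348 / 0.84117.
⟨T⟩ = 0.44400.

0.444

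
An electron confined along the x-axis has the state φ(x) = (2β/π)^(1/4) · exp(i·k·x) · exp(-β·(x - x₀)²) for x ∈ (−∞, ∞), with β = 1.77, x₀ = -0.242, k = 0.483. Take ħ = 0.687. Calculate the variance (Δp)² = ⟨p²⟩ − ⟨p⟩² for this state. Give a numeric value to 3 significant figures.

0.835

Compute ⟨p⟩ and ⟨p²⟩ separately; (Δp)² = ⟨p²⟩ − ⟨p⟩².
Gaussian moments (u = x − x₀): ∫u^(2j)·e^(−2βu²) du = (2j−1)!!/(4β)^j · √(π/(2β)), odd powers integrate to 0; here √(π/(2β)) = 0.94205. Derivatives: φ′ = (ik − 2βu)·φ, φ″ = ((ik − 2βu)² − 2β)·φ; the odd-in-u pieces drop out.
⟨p⟩ = 0.33182 and ⟨p²⟩ = 0.94549.
(Δp)² = 0.94549 − (0.33182)² = 0.83539.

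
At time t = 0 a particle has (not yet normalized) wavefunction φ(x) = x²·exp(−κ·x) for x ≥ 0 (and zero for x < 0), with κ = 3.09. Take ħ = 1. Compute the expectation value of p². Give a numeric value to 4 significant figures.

3.183

p² φ = −ħ² d²φ/dx²; ⟨p²⟩ = −ħ² ∫ φ*·φ'' dx / ∫|φ|² dx.
Differentiate x²·exp(−κ·x) with the product rule; every integrand then reduces to terms xʲ·e^(−2κx) on [0, ∞), with ∫₀^∞ xʲ·e^(−2κx) dx = j!/(2κ)^(j+1).
State is unnormalized: ∫|φ|² dx = 0.0026624, and ∫φ*·(−ħ² φ'') dx = 0.0084735, so ⟨p²⟩ = 0.0084735 / 0.0026624.
⟨p²⟩ = 3.1827.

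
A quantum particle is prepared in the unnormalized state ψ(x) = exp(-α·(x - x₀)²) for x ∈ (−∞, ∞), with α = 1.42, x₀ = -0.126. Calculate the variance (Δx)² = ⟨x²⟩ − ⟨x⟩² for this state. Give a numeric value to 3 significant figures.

0.176

Compute ⟨x⟩ and ⟨x²⟩ separately, then (Δx)² = ⟨x²⟩ − ⟨x⟩².
Gaussian moments (u = x − x₀): ∫u^(2j)·e^(−2αu²) du = (2j−1)!!/(4α)^j · √(π/(2α)), odd powers integrate to 0; here √(π/(2α)) = 1.0518.
Normalization: ∫|ψ|² dx = 1.0518.
⟨x⟩ = -0.12600 and ⟨x²⟩ = 0.19193.
(Δx)² = 0.19193 − (-0.12600)² = 0.17606.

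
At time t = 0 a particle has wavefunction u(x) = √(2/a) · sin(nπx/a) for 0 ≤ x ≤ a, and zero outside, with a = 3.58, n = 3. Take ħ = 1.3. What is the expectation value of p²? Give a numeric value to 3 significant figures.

11.7

p² u = −ħ² d²u/dx²; ⟨p²⟩ = −ħ² ∫ u*·u'' dx.
d/dx sin(nπx/a) = (nπ/a)·cos(nπx/a) and d²/dx² sin(nπx/a) = −(nπ/a)²·sin(nπx/a); on 0 ≤ x ≤ a, ∫sin²(nπx/a) dx = a/2 and ∫sin(nπx/a)·cos(nπx/a) dx = 0.
⟨p²⟩ = 11.713.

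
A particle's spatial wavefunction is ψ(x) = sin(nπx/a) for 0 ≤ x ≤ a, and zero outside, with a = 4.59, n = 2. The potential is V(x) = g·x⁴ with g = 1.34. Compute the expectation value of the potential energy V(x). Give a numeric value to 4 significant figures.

104.5

⟨V⟩ = ∫ V(x)·|ψ|² dx / ∫|ψ|² dx.
With sin²θ = (1 − cos2θ)/2 on 0 ≤ x ≤ a: ∫sin²(nπx/a) dx = a/2, ∫x·sin²(nπx/a) dx = a²/4, ∫x²·sin²(nπx/a) dx = a³·(1/6 − 1/(4n²π²)); higher powers xᵏ the same way, integrating xᵏ·cos(2nπx/a) by parts.
State is unnormalized: ∫|ψ|² dx = 2.2950, and ∫ψ*·V(x)·ψ dx = 239.74, so ⟨V⟩ = 239.74 / 2.2950.
⟨V⟩ = 104.46.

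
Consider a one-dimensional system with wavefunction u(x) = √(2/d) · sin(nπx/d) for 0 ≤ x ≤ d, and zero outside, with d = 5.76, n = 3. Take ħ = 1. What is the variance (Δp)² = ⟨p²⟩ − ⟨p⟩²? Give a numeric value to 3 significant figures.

2.68

Compute ⟨p⟩ and ⟨p²⟩ separately; (Δp)² = ⟨p²⟩ − ⟨p⟩².
d/dx sin(nπx/d) = (nπ/d)·cos(nπx/d) and d²/dx² sin(nπx/d) = −(nπ/d)²·sin(nπx/d); on 0 ≤ x ≤ d, ∫sin²(nπx/d) dx = d/2 and ∫sin(nπx/d)·cos(nπx/d) dx = 0.
⟨p⟩ = 0.0000 and ⟨p²⟩ = 2.6773.
(Δp)² = 2.6773 − (0.0000)² = 2.6773.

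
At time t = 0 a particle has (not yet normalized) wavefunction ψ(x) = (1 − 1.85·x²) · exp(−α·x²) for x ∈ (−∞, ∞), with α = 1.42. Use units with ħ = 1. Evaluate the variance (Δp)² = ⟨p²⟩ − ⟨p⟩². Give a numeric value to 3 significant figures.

Compute ⟨p⟩ and ⟨p²⟩ separately; (Δp)² = ⟨p²⟩ − ⟨p⟩².
Expand each integrand as polynomial × e^(−2αx²) and use ∫x^(2j)·e^(−2αx²) dx = (2j−1)!!/(4α)^j · √(π/(2α)), odd powers → 0; here √(π/(2α)) = 1.0518. Differentiate with the product rule, d/dx e^(−αx²) = −2αx·e^(−αx²).
Normalization: ∫|ψ|² dx = 0.70136.
⟨p⟩ = 0.0000 and ⟨p²⟩ = 5.0979.
(Δp)² = 5.0979 − (0.0000)² = 5.0979.

5.10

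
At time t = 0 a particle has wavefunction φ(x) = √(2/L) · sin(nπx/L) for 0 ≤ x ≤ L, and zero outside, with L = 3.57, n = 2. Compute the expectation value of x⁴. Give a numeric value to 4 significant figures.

⟨x⁴⟩ = ∫ x⁴·|φ|² dx (integrals over the domain).
With sin²θ = (1 − cos2θ)/2 on 0 ≤ x ≤ L: ∫sin²(nπx/L) dx = L/2, ∫x·sin²(nπx/L) dx = L²/4, ∫x²·sin²(nπx/L) dx = L³·(1/6 − 1/(4n²π²)); higher powers xᵏ the same way, integrating xᵏ·cos(2nπx/L) by parts.
⟨x⁴⟩ = 28.528.

28.53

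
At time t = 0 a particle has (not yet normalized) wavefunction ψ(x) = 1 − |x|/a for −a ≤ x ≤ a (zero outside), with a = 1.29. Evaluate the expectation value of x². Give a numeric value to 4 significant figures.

0.1664

⟨x²⟩ = ∫ x²·|ψ|² dx / ∫|ψ|² dx (integrals over the domain).
ψ is even, so ∫ over [−a, a] = 2∫₀ᵃ with ψ = 1 − x/a there: ∫₀ᵃ (1 − x/a)² dx = a/3, ∫₀ᵃ x²(1 − x/a)² dx = a³/30, ∫₀ᵃ x⁴(1 − x/a)² dx = a⁵/105.
State is unnormalized: ∫|ψ|² dx = 0.86000, and ∫ψ*·x²·ψ dx = 0.14311, so ⟨x²⟩ = 0.14311 / 0.86000.
⟨x²⟩ = 0.16641.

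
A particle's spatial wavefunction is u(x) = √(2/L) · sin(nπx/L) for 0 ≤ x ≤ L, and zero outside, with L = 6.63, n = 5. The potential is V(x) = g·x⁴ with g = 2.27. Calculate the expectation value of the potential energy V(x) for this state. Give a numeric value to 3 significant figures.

⟨V⟩ = ∫ V(x)·|u|² dx.
With sin²θ = (1 − cos2θ)/2 on 0 ≤ x ≤ L: ∫sin²(nπx/L) dx = L/2, ∫x·sin²(nπx/L) dx = L²/4, ∫x²·sin²(nπx/L) dx = L³·(1/6 − 1/(4n²π²)); higher powers xᵏ the same way, integrating xᵏ·cos(2nπx/L) by parts.
⟨V⟩ = 859.55.

860.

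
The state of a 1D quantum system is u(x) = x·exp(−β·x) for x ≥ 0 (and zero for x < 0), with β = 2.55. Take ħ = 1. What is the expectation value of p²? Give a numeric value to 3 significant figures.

6.50

p² u = −ħ² d²u/dx²; ⟨p²⟩ = −ħ² ∫ u*·u'' dx / ∫|u|² dx.
Differentiate x·exp(−β·x) with the product rule; every integrand then reduces to terms xʲ·e^(−2βx) on [0, ∞), with ∫₀^∞ xʲ·e^(−2βx) dx = j!/(2β)^(j+1).
State is unnormalized: ∫|u|² dx = 0.015077, and ∫u*·(−ħ² u'') dx = 0.098039, so ⟨p²⟩ = 0.098039 / 0.015077.
⟨p²⟩ = 6.5025.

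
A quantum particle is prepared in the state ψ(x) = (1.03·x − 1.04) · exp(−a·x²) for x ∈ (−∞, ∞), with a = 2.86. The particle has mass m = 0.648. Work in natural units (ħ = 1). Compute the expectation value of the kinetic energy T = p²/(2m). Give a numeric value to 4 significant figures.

T = −(ħ²/2m) d²/dx², so ⟨T⟩ = −(ħ²/2m) ∫ ψ*·ψ'' dx / ∫|ψ|² dx; with m = 0.648.
Expand each integrand as polynomial × e^(−2ax²) and use ∫x^(2j)·e^(−2ax²) dx = (2j−1)!!/(4a)^j · √(π/(2a)), odd powers → 0; here √(π/(2a)) = 0.74110. Differentiate with the product rule, d/dx e^(−ax²) = −2ax·e^(−ax²).
State is unnormalized: ∫|ψ|² dx = 0.87030, and ∫ψ*·(−ħ²/2m · ψ'') dx = 2.2239, so ⟨T⟩ = 2.2239 / 0.87030.
⟨T⟩ = 2.5553.

2.555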